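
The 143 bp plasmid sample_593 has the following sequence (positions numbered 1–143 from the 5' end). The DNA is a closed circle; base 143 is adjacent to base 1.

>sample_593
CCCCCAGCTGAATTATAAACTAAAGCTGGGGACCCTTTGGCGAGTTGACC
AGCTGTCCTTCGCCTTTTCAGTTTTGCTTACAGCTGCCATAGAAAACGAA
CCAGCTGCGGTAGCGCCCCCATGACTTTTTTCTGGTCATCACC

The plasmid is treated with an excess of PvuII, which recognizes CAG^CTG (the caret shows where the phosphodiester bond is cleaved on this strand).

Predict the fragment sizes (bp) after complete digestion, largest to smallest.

46, 45, 31, 21 bp

PvuII sites (CAGCTG) start at positions 5, 50, 81, 102.
PvuII cuts after base 3 of each site, so after positions 7, 52, 83, 104.
Circular molecule, 4 cuts → 4 fragments:
  8–52 → 45 bp
  53–83 → 31 bp
  84–104 → 21 bp
  105–143 then 1–7 → 39 + 7 = 46 bp
Sorted largest to smallest: 46, 45, 31, 21 bp.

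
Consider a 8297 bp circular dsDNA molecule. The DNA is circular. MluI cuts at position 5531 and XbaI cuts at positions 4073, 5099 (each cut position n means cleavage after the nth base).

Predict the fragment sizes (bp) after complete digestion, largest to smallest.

6839, 1026, 432 bp

Combined cut positions (sorted): 4073, 5099, 5531.
Circular molecule, 3 cuts → 3 fragments:
  5099 − 4073 = 1026 bp
  5531 − 5099 = 432 bp
  wrap: 8297 − 5531 + 4073 = 6839 bp
Sorted largest to smallest: 6839, 1026, 432 bp.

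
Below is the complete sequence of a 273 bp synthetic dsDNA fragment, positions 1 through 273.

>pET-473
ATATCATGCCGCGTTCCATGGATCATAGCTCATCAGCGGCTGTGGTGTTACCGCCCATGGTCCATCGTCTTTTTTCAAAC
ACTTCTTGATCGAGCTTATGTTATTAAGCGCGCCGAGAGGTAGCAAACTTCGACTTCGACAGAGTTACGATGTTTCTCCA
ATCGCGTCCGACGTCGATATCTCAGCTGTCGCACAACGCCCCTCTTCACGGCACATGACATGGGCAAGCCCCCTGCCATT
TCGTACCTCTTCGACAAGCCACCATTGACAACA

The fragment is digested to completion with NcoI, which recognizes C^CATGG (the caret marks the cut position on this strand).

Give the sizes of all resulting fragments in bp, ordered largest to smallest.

NcoI sites (CCATGG) start at positions 16, 55.
NcoI cuts after the first base of each site, so after positions 16, 55.
Linear molecule, 2 cuts → 3 fragments:
  1–16 → 16 bp
  17–55 → 39 bp
  56–273 → 218 bp
Sorted largest to smallest: 218, 39, 16 bp.

218, 39, 16 bp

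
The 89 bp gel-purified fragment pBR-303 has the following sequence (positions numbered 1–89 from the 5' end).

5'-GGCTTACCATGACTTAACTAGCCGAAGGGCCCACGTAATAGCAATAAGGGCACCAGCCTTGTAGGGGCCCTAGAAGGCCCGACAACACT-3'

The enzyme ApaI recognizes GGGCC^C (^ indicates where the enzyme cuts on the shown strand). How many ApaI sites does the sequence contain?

GGGCCC occurs starting at positions 27, 65.
ApaI cuts at 2 sites.

2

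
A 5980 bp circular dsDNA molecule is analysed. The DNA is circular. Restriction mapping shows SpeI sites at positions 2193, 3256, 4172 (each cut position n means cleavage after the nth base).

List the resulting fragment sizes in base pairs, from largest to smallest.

Circular molecule, 3 cuts → 3 fragments:
  3256 − 2193 = 1063 bp
  4172 − 3256 = 916 bp
  wrap: 5980 − 4172 + 2193 = 4001 bp
Sorted largest to smallest: 4001, 1063, 916 bp.

4001, 1063, 916 bp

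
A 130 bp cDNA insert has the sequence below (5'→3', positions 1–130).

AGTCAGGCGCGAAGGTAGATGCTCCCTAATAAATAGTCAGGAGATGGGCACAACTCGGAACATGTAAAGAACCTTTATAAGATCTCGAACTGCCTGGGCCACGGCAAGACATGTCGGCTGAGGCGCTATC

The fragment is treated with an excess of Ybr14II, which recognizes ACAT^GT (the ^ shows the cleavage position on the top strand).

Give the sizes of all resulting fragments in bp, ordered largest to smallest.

Ybr14II sites (ACATGT) start at positions 60, 109.
Ybr14II cuts after base 4 of each site, so after positions 63, 112.
Linear molecule, 2 cuts → 3 fragments:
  1–63 → 63 bp
  64–112 → 49 bp
  113–130 → 18 bp
Sorted largest to smallest: 63, 49, 18 bp.

63, 49, 18 bp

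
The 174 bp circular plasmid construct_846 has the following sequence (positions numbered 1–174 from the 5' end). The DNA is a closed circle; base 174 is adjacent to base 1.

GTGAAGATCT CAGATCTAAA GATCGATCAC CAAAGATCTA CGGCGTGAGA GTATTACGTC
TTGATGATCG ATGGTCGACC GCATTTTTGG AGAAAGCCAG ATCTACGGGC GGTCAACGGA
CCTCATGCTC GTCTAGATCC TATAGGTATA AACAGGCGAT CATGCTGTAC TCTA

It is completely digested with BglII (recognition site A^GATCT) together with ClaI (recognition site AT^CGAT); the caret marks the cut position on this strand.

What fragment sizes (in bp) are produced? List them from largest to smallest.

BglII sites (AGATCT) start at positions 5, 12, 34, 99.
BglII cuts after the first base of each site, so after positions 5, 12, 34, 99.
ClaI sites (ATCGAT) start at positions 22, 67.
ClaI cuts after base 2 of each site, so after positions 23, 68.
Combined cut positions: 5, 12, 23, 34, 68, 99.
Circular molecule, 6 cuts → 6 fragments:
  6–12 → 7 bp
  13–23 → 11 bp
  24–34 → 11 bp
  35–68 → 34 bp
  69–99 → 31 bp
  100–174 then 1–5 → 75 + 5 = 80 bp
Sorted largest to smallest: 80, 34, 31, 11, 11, 7 bp.

80, 34, 31, 11, 11, 7 bp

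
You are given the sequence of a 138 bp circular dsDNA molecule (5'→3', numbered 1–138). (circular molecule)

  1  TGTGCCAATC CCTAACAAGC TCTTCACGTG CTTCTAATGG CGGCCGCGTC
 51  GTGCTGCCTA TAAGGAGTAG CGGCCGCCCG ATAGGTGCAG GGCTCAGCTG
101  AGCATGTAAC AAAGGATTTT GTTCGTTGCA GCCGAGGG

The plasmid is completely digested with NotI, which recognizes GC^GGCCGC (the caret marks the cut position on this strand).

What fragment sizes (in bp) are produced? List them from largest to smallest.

108, 30 bp

NotI sites (GCGGCCGC) start at positions 40, 70.
NotI cuts after base 2 of each site, so after positions 41, 71.
Circular molecule, 2 cuts → 2 fragments:
  42–71 → 30 bp
  72–138 then 1–41 → 67 + 41 = 108 bp
Sorted largest to smallest: 108, 30 bp.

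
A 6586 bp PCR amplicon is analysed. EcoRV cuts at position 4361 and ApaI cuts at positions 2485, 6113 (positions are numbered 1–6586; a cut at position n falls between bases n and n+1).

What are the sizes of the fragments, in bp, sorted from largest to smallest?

Combined cut positions (sorted): 2485, 4361, 6113.
Linear molecule, 3 cuts → 4 fragments:
  2485 − 0 = 2485 bp
  4361 − 2485 = 1876 bp
  6113 − 4361 = 1752 bp
  6586 − 6113 = 473 bp
Sorted largest to smallest: 2485, 1876, 1752, 473 bp.

2485, 1876, 1752, 473 bp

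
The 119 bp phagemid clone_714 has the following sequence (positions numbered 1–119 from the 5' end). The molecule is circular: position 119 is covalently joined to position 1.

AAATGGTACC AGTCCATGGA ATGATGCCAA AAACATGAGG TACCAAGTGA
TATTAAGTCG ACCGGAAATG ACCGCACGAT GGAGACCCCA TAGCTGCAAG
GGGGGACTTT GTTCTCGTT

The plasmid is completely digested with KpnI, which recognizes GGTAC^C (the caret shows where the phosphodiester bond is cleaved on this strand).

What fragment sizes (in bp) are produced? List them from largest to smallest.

KpnI sites (GGTACC) start at positions 5, 39.
KpnI cuts after base 5 of each site (before the last base), so after positions 9, 43.
Circular molecule, 2 cuts → 2 fragments:
  10–43 → 34 bp
  44–119 then 1–9 → 76 + 9 = 85 bp
Sorted largest to smallest: 85, 34 bp.

85, 34 bp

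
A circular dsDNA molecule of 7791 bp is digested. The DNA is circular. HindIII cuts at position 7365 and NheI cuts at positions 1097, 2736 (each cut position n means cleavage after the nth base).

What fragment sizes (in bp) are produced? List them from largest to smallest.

Combined cut positions (sorted): 1097, 2736, 7365.
Circular molecule, 3 cuts → 3 fragments:
  2736 − 1097 = 1639 bp
  7365 − 2736 = 4629 bp
  wrap: 7791 − 7365 + 1097 = 1523 bp
Sorted largest to smallest: 4629, 1639, 1523 bp.

4629, 1639, 1523 bp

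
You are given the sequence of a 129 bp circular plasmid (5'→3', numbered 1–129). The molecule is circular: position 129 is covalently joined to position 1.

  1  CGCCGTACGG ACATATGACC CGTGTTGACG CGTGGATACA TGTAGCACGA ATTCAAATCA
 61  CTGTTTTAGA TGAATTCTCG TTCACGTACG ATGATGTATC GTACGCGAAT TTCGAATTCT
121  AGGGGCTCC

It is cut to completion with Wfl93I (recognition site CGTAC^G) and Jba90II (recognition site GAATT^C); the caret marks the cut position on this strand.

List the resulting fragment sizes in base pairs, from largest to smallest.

Wfl93I sites (CGTACG) start at positions 4, 85, 100.
Wfl93I cuts after base 5 of each site (before the last base), so after positions 8, 89, 104.
Jba90II sites (GAATTC) start at positions 49, 72, 114.
Jba90II cuts after base 5 of each site (before the last base), so after positions 53, 76, 118.
Combined cut positions: 8, 53, 76, 89, 104, 118.
Circular molecule, 6 cuts → 6 fragments:
  9–53 → 45 bp
  54–76 → 23 bp
  77–89 → 13 bp
  90–104 → 15 bp
  105–118 → 14 bp
  119–129 then 1–8 → 11 + 8 = 19 bp
Sorted largest to smallest: 45, 23, 19, 15, 14, 13 bp.

45, 23, 19, 15, 14, 13 bp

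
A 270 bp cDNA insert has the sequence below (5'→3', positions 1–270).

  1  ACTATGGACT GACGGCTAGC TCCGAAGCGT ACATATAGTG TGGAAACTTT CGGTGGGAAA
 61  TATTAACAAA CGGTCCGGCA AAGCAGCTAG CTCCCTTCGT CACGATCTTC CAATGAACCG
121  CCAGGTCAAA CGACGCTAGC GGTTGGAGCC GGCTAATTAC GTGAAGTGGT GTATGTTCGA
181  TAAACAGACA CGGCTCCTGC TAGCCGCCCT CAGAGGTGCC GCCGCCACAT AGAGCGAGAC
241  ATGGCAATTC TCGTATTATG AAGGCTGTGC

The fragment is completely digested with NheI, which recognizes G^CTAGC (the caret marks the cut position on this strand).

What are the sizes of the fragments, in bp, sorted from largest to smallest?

NheI sites (GCTAGC) start at positions 15, 86, 135, 199.
NheI cuts after the first base of each site, so after positions 15, 86, 135, 199.
Linear molecule, 4 cuts → 5 fragments:
  1–15 → 15 bp
  16–86 → 71 bp
  87–135 → 49 bp
  136–199 → 64 bp
  200–270 → 71 bp
Sorted largest to smallest: 71, 71, 64, 49, 15 bp.

71, 71, 64, 49, 15 bp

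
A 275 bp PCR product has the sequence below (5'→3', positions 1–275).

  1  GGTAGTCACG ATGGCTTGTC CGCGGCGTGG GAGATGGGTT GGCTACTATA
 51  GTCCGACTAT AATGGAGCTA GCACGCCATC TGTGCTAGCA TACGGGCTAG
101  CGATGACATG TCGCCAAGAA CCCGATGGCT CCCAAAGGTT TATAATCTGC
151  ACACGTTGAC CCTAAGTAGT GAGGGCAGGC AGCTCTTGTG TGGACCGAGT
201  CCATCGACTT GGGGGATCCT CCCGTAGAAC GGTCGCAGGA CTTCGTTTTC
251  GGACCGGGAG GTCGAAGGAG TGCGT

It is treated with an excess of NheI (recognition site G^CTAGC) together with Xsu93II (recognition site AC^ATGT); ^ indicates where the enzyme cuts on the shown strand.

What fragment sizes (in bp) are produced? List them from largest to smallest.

NheI sites (GCTAGC) start at positions 67, 84, 96.
NheI cuts after the first base of each site, so after positions 67, 84, 96.
The Xsu93II site (ACATGT) starts at position 106.
Xsu93II cuts after base 2 of each site, so after position 107.
Combined cut positions: 67, 84, 96, 107.
Linear molecule, 4 cuts → 5 fragments:
  1–67 → 67 bp
  68–84 → 17 bp
  85–96 → 12 bp
  97–107 → 11 bp
  108–275 → 168 bp
Sorted largest to smallest: 168, 67, 17, 12, 11 bp.

168, 67, 17, 12, 11 bp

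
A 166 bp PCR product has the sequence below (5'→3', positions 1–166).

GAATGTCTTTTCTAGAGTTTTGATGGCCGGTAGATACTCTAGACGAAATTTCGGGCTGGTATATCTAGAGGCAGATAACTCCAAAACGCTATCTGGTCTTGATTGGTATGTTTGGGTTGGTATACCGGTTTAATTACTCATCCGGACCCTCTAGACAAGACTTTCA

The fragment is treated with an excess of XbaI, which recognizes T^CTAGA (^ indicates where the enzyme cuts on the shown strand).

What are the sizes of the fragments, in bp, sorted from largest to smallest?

86, 27, 26, 16, 11 bp

XbaI sites (TCTAGA) start at positions 11, 38, 64, 150.
XbaI cuts after the first base of each site, so after positions 11, 38, 64, 150.
Linear molecule, 4 cuts → 5 fragments:
  1–11 → 11 bp
  12–38 → 27 bp
  39–64 → 26 bp
  65–150 → 86 bp
  151–166 → 16 bp
Sorted largest to smallest: 86, 27, 26, 16, 11 bp.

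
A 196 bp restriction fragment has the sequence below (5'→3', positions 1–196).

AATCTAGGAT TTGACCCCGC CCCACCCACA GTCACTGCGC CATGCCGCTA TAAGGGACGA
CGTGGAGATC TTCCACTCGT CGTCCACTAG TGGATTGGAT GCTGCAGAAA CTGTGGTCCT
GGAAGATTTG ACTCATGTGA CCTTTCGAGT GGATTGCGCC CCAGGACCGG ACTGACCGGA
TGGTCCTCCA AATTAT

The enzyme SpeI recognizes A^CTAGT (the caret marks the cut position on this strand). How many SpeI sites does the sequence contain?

ACTAGT occurs starting at position 86.
SpeI cuts at 1 site.

1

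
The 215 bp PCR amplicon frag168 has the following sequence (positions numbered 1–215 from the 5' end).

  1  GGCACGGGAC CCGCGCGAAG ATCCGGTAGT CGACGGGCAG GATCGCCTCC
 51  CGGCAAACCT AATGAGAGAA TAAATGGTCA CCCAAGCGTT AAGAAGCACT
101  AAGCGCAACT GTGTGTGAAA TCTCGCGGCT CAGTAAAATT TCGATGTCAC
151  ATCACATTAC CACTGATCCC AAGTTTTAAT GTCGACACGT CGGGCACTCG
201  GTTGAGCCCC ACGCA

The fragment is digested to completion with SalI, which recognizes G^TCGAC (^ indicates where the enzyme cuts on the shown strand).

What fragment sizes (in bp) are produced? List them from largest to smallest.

152, 34, 29 bp

SalI sites (GTCGAC) start at positions 29, 181.
SalI cuts after the first base of each site, so after positions 29, 181.
Linear molecule, 2 cuts → 3 fragments:
  1–29 → 29 bp
  30–181 → 152 bp
  182–215 → 34 bp
Sorted largest to smallest: 152, 34, 29 bp.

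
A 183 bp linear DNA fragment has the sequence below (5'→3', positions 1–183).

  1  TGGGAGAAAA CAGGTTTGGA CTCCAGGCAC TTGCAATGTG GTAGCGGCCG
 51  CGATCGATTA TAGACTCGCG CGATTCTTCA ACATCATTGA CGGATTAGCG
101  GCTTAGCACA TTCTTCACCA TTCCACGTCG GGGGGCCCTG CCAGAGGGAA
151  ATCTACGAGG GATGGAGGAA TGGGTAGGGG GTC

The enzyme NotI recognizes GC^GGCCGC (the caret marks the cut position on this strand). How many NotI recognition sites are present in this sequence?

GCGGCCGC occurs starting at position 44.
NotI cuts at 1 site.

1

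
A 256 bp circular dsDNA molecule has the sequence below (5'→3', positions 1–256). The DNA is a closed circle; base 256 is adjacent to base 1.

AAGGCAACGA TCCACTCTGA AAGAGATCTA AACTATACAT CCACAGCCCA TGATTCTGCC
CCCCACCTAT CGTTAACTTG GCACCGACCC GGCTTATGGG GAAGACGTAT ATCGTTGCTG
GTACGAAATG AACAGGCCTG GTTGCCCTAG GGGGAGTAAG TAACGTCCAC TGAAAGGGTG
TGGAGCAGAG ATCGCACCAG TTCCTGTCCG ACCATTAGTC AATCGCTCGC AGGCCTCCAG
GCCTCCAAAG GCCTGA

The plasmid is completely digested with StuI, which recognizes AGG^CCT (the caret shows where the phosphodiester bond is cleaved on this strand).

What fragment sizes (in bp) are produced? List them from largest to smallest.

141, 97, 10, 8 bp

StuI sites (AGGCCT) start at positions 134, 231, 239, 249.
StuI cuts after base 3 of each site, so after positions 136, 233, 241, 251.
Circular molecule, 4 cuts → 4 fragments:
  137–233 → 97 bp
  234–241 → 8 bp
  242–251 → 10 bp
  252–256 then 1–136 → 5 + 136 = 141 bp
Sorted largest to smallest: 141, 97, 10, 8 bp.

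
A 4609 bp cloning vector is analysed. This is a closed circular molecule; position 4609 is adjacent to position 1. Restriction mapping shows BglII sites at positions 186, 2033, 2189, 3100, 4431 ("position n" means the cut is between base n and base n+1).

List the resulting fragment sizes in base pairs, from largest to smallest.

Circular molecule, 5 cuts → 5 fragments:
  2033 − 186 = 1847 bp
  2189 − 2033 = 156 bp
  3100 − 2189 = 911 bp
  4431 − 3100 = 1331 bp
  wrap: 4609 − 4431 + 186 = 364 bp
Sorted largest to smallest: 1847, 1331, 911, 364, 156 bp.

1847, 1331, 911, 364, 156 bp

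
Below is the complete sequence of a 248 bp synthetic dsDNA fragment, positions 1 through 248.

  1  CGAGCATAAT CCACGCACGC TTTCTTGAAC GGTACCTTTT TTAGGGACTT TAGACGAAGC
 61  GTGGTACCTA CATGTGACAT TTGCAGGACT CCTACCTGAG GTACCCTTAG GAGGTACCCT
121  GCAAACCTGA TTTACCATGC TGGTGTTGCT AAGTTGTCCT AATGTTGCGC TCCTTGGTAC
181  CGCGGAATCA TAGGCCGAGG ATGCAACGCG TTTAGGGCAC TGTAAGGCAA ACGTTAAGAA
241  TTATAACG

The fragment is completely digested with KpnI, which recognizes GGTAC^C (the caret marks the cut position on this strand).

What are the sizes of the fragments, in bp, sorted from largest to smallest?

68, 63, 37, 35, 32, 13 bp

KpnI sites (GGTACC) start at positions 31, 63, 100, 113, 176.
KpnI cuts after base 5 of each site (before the last base), so after positions 35, 67, 104, 117, 180.
Linear molecule, 5 cuts → 6 fragments:
  1–35 → 35 bp
  36–67 → 32 bp
  68–104 → 37 bp
  105–117 → 13 bp
  118–180 → 63 bp
  181–248 → 68 bp
Sorted largest to smallest: 68, 63, 37, 35, 32, 13 bp.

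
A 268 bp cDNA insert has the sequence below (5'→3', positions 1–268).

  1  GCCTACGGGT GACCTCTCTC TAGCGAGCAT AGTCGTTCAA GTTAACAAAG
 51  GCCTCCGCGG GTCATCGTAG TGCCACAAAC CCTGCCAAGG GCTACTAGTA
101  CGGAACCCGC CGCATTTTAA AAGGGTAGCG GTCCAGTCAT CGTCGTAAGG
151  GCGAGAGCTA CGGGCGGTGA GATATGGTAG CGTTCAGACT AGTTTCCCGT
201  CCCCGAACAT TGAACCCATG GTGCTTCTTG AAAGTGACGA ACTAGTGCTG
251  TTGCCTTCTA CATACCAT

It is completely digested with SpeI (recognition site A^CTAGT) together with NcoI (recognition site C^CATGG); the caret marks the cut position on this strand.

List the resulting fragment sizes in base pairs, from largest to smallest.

94, 94, 28, 27, 25 bp

SpeI sites (ACTAGT) start at positions 94, 188, 241.
SpeI cuts after the first base of each site, so after positions 94, 188, 241.
The NcoI site (CCATGG) starts at position 216.
NcoI cuts after the first base of each site, so after position 216.
Combined cut positions: 94, 188, 216, 241.
Linear molecule, 4 cuts → 5 fragments:
  1–94 → 94 bp
  95–188 → 94 bp
  189–216 → 28 bp
  217–241 → 25 bp
  242–268 → 27 bp
Sorted largest to smallest: 94, 94, 28, 27, 25 bp.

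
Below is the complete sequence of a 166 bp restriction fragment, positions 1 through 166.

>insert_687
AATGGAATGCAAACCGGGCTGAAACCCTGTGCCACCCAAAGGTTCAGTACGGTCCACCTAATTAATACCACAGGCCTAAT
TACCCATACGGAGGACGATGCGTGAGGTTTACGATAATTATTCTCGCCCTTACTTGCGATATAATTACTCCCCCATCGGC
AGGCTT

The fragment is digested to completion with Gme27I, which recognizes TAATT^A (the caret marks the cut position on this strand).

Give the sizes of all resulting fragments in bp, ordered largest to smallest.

Gme27I sites (TAATTA) start at positions 59, 77, 115, 142.
Gme27I cuts after base 5 of each site (before the last base), so after positions 63, 81, 119, 146.
Linear molecule, 4 cuts → 5 fragments:
  1–63 → 63 bp
  64–81 → 18 bp
  82–119 → 38 bp
  120–146 → 27 bp
  147–166 → 20 bp
Sorted largest to smallest: 63, 38, 27, 20, 18 bp.

63, 38, 27, 20, 18 bp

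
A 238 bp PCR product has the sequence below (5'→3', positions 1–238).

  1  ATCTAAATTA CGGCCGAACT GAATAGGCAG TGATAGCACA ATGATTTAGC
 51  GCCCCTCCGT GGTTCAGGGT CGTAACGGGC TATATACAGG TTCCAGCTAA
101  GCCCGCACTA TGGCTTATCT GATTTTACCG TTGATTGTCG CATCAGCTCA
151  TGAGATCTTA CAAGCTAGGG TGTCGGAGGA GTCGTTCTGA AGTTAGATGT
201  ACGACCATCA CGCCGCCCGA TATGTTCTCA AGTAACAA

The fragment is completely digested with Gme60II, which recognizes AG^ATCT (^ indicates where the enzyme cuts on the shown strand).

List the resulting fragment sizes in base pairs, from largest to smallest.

The Gme60II site (AGATCT) starts at position 153.
Gme60II cuts after base 2 of each site, so after position 154.
Linear molecule, 1 cut → 2 fragments:
  1–154 → 154 bp
  155–238 → 84 bp
Sorted largest to smallest: 154, 84 bp.

154, 84 bp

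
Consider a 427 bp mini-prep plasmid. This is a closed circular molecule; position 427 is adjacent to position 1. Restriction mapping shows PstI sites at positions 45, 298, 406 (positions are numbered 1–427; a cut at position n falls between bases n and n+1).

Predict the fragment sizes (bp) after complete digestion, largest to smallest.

253, 108, 66 bp

Circular molecule, 3 cuts → 3 fragments:
  298 − 45 = 253 bp
  406 − 298 = 108 bp
  wrap: 427 − 406 + 45 = 66 bp
Sorted largest to smallest: 253, 108, 66 bp.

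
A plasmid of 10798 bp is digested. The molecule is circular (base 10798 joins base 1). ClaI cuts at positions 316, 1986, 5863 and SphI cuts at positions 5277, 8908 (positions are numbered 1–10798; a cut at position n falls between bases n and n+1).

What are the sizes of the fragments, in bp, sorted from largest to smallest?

3291, 3045, 2206, 1670, 586 bp

Combined cut positions (sorted): 316, 1986, 5277, 5863, 8908.
Circular molecule, 5 cuts → 5 fragments:
  1986 − 316 = 1670 bp
  5277 − 1986 = 3291 bp
  5863 − 5277 = 586 bp
  8908 − 5863 = 3045 bp
  wrap: 10798 − 8908 + 316 = 2206 bp
Sorted largest to smallest: 3291, 3045, 2206, 1670, 586 bp.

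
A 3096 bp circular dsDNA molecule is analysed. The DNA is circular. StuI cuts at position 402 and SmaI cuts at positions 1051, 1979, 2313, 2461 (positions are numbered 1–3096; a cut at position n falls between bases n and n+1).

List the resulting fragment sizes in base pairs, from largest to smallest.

Combined cut positions (sorted): 402, 1051, 1979, 2313, 2461.
Circular molecule, 5 cuts → 5 fragments:
  1051 − 402 = 649 bp
  1979 − 1051 = 928 bp
  2313 − 1979 = 334 bp
  2461 − 2313 = 148 bp
  wrap: 3096 − 2461 + 402 = 1037 bp
Sorted largest to smallest: 1037, 928, 649, 334, 148 bp.

1037, 928, 649, 334, 148 bp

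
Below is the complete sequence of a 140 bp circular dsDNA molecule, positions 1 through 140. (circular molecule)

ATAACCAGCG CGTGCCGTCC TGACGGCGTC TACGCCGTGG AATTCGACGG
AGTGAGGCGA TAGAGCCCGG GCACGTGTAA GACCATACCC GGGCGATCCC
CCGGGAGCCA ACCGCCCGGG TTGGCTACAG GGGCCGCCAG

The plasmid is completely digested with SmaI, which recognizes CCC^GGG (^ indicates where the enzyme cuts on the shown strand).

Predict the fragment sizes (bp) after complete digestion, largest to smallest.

SmaI sites (CCCGGG) start at positions 66, 88, 100, 115.
SmaI cuts after base 3 of each site, so after positions 68, 90, 102, 117.
Circular molecule, 4 cuts → 4 fragments:
  69–90 → 22 bp
  91–102 → 12 bp
  103–117 → 15 bp
  118–140 then 1–68 → 23 + 68 = 91 bp
Sorted largest to smallest: 91, 22, 15, 12 bp.

91, 22, 15, 12 bp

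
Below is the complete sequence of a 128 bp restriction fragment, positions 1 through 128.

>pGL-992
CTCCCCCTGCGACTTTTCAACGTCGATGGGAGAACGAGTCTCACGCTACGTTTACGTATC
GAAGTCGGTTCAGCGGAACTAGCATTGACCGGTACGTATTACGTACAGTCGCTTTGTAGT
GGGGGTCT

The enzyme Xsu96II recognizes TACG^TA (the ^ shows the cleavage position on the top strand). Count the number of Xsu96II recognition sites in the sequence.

3

TACGTA occurs starting at positions 53, 93, 100.
Xsu96II cuts at 3 sites.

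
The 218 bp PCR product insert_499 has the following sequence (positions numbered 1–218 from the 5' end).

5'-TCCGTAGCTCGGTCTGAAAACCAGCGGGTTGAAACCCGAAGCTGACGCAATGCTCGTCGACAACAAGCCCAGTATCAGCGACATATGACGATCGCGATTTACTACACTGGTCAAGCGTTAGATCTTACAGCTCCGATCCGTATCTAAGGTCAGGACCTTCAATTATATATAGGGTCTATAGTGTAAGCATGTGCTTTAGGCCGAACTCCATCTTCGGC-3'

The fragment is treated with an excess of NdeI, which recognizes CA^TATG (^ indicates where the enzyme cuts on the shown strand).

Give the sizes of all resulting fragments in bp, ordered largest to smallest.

The NdeI site (CATATG) starts at position 82.
NdeI cuts after base 2 of each site, so after position 83.
Linear molecule, 1 cut → 2 fragments:
  1–83 → 83 bp
  84–218 → 135 bp
Sorted largest to smallest: 135, 83 bp.

135, 83 bp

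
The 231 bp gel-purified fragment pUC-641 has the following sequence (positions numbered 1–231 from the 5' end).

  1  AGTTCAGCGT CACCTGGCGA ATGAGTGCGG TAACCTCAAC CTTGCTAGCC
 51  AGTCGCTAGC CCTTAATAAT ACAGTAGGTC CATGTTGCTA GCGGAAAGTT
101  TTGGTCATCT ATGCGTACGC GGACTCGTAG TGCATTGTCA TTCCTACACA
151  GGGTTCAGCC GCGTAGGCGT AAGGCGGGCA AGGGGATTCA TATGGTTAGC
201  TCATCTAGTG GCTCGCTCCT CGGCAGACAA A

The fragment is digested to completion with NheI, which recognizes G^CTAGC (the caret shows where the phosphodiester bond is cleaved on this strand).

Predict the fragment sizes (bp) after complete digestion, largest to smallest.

144, 44, 32, 11 bp

NheI sites (GCTAGC) start at positions 44, 55, 87.
NheI cuts after the first base of each site, so after positions 44, 55, 87.
Linear molecule, 3 cuts → 4 fragments:
  1–44 → 44 bp
  45–55 → 11 bp
  56–87 → 32 bp
  88–231 → 144 bp
Sorted largest to smallest: 144, 44, 32, 11 bp.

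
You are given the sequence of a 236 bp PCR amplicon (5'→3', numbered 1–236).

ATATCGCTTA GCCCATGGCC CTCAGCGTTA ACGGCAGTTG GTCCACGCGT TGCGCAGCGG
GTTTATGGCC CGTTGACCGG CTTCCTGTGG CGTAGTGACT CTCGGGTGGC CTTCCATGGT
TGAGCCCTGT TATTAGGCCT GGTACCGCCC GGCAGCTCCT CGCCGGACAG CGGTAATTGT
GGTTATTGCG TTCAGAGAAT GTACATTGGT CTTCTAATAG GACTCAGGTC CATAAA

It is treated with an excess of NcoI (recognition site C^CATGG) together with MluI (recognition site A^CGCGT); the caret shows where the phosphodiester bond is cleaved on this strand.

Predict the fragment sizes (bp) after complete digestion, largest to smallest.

NcoI sites (CCATGG) start at positions 13, 114.
NcoI cuts after the first base of each site, so after positions 13, 114.
The MluI site (ACGCGT) starts at position 45.
MluI cuts after the first base of each site, so after position 45.
Combined cut positions: 13, 45, 114.
Linear molecule, 3 cuts → 4 fragments:
  1–13 → 13 bp
  14–45 → 32 bp
  46–114 → 69 bp
  115–236 → 122 bp
Sorted largest to smallest: 122, 69, 32, 13 bp.

122, 69, 32, 13 bp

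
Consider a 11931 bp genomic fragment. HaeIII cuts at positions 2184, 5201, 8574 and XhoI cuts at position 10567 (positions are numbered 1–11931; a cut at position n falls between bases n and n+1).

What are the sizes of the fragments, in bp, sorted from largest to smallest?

Combined cut positions (sorted): 2184, 5201, 8574, 10567.
Linear molecule, 4 cuts → 5 fragments:
  2184 − 0 = 2184 bp
  5201 − 2184 = 3017 bp
  8574 − 5201 = 3373 bp
  10567 − 8574 = 1993 bp
  11931 − 10567 = 1364 bp
Sorted largest to smallest: 3373, 3017, 2184, 1993, 1364 bp.

3373, 3017, 2184, 1993, 1364 bp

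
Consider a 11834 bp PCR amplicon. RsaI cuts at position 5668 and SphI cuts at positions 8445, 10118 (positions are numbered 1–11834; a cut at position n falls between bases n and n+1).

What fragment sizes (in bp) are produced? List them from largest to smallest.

Combined cut positions (sorted): 5668, 8445, 10118.
Linear molecule, 3 cuts → 4 fragments:
  5668 − 0 = 5668 bp
  8445 − 5668 = 2777 bp
  10118 − 8445 = 1673 bp
  11834 − 10118 = 1716 bp
Sorted largest to smallest: 5668, 2777, 1716, 1673 bp.

5668, 2777, 1716, 1673 bp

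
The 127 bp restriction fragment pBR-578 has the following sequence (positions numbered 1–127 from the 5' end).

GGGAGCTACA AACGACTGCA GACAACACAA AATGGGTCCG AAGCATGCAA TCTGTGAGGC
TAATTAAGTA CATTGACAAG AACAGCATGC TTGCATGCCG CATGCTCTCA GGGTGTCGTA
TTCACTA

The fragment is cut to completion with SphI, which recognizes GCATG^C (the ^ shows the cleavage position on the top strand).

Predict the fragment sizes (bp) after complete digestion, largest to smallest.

SphI sites (GCATGC) start at positions 43, 85, 93, 100.
SphI cuts after base 5 of each site (before the last base), so after positions 47, 89, 97, 104.
Linear molecule, 4 cuts → 5 fragments:
  1–47 → 47 bp
  48–89 → 42 bp
  90–97 → 8 bp
  98–104 → 7 bp
  105–127 → 23 bp
Sorted largest to smallest: 47, 42, 23, 8, 7 bp.

47, 42, 23, 8, 7 bp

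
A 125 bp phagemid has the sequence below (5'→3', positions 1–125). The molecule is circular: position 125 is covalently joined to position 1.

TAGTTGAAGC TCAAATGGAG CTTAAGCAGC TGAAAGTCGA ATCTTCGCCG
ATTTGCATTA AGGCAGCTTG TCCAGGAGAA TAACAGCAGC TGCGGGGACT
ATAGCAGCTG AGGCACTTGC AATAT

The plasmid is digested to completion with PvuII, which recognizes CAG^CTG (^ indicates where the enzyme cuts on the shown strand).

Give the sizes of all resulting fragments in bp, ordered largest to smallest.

PvuII sites (CAGCTG) start at positions 27, 87, 105.
PvuII cuts after base 3 of each site, so after positions 29, 89, 107.
Circular molecule, 3 cuts → 3 fragments:
  30–89 → 60 bp
  90–107 → 18 bp
  108–125 then 1–29 → 18 + 29 = 47 bp
Sorted largest to smallest: 60, 47, 18 bp.

60, 47, 18 bp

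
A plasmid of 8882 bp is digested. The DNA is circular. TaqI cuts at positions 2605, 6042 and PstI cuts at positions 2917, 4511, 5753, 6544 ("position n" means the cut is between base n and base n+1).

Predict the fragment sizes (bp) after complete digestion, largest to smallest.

Combined cut positions (sorted): 2605, 2917, 4511, 5753, 6042, 6544.
Circular molecule, 6 cuts → 6 fragments:
  2917 − 2605 = 312 bp
  4511 − 2917 = 1594 bp
  5753 − 4511 = 1242 bp
  6042 − 5753 = 289 bp
  6544 − 6042 = 502 bp
  wrap: 8882 − 6544 + 2605 = 4943 bp
Sorted largest to smallest: 4943, 1594, 1242, 502, 312, 289 bp.

4943, 1594, 1242, 502, 312, 289 bp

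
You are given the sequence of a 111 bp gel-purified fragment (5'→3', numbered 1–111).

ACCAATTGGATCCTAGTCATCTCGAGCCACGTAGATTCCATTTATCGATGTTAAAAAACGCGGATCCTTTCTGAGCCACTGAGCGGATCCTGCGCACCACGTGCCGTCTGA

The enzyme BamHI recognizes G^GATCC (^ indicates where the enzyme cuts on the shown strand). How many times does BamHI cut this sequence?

GGATCC occurs starting at positions 8, 62, 85.
BamHI cuts at 3 sites.

3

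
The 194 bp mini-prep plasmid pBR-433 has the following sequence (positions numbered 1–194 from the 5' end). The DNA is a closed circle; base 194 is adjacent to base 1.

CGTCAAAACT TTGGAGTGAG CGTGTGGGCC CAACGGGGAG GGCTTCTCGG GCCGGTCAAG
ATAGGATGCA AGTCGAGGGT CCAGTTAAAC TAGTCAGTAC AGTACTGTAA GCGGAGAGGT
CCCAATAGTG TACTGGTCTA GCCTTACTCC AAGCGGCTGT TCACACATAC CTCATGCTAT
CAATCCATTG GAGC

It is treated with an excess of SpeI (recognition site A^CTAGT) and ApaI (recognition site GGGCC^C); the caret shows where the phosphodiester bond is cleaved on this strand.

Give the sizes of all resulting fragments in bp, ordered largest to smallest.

135, 59 bp

The SpeI site (ACTAGT) starts at position 89.
SpeI cuts after the first base of each site, so after position 89.
The ApaI site (GGGCCC) starts at position 26.
ApaI cuts after base 5 of each site (before the last base), so after position 30.
Combined cut positions: 30, 89.
Circular molecule, 2 cuts → 2 fragments:
  31–89 → 59 bp
  90–194 then 1–30 → 105 + 30 = 135 bp
Sorted largest to smallest: 135, 59 bp.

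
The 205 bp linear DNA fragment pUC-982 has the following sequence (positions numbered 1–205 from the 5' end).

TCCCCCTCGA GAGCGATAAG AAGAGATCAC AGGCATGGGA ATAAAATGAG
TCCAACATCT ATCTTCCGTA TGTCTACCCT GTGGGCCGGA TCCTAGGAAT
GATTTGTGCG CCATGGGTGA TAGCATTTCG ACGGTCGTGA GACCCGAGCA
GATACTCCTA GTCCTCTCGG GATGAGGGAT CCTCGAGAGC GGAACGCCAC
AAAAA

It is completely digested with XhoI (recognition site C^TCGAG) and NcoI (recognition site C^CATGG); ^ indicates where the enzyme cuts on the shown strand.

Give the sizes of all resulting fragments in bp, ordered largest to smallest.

XhoI sites (CTCGAG) start at positions 6, 182.
XhoI cuts after the first base of each site, so after positions 6, 182.
The NcoI site (CCATGG) starts at position 111.
NcoI cuts after the first base of each site, so after position 111.
Combined cut positions: 6, 111, 182.
Linear molecule, 3 cuts → 4 fragments:
  1–6 → 6 bp
  7–111 → 105 bp
  112–182 → 71 bp
  183–205 → 23 bp
Sorted largest to smallest: 105, 71, 23, 6 bp.

105, 71, 23, 6 bp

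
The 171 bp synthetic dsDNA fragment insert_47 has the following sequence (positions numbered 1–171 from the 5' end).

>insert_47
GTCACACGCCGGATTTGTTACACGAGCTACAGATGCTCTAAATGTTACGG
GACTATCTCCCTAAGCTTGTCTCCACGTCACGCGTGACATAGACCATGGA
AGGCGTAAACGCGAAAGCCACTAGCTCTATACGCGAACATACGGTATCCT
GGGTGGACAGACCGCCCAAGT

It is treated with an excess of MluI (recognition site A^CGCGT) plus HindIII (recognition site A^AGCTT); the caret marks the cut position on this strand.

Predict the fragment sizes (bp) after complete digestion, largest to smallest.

The MluI site (ACGCGT) starts at position 80.
MluI cuts after the first base of each site, so after position 80.
The HindIII site (AAGCTT) starts at position 63.
HindIII cuts after the first base of each site, so after position 63.
Combined cut positions: 63, 80.
Linear molecule, 2 cuts → 3 fragments:
  1–63 → 63 bp
  64–80 → 17 bp
  81–171 → 91 bp
Sorted largest to smallest: 91, 63, 17 bp.

91, 63, 17 bp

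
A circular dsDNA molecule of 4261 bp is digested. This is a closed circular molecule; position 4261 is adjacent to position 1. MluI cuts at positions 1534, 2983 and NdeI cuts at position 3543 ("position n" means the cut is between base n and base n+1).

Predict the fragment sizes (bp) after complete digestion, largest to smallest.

2252, 1449, 560 bp

Combined cut positions (sorted): 1534, 2983, 3543.
Circular molecule, 3 cuts → 3 fragments:
  2983 − 1534 = 1449 bp
  3543 − 2983 = 560 bp
  wrap: 4261 − 3543 + 1534 = 2252 bp
Sorted largest to smallest: 2252, 1449, 560 bp.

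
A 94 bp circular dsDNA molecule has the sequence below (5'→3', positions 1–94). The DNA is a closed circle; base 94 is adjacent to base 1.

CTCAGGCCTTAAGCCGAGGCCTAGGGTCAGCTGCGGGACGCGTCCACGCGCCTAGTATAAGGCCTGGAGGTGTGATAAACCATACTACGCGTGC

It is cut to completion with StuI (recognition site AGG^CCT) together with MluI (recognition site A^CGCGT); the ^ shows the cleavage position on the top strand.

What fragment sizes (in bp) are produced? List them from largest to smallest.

25, 24, 19, 13, 13 bp

StuI sites (AGGCCT) start at positions 4, 17, 60.
StuI cuts after base 3 of each site, so after positions 6, 19, 62.
MluI sites (ACGCGT) start at positions 38, 87.
MluI cuts after the first base of each site, so after positions 38, 87.
Combined cut positions: 6, 19, 38, 62, 87.
Circular molecule, 5 cuts → 5 fragments:
  7–19 → 13 bp
  20–38 → 19 bp
  39–62 → 24 bp
  63–87 → 25 bp
  88–94 then 1–6 → 7 + 6 = 13 bp
Sorted largest to smallest: 25, 24, 19, 13, 13 bp.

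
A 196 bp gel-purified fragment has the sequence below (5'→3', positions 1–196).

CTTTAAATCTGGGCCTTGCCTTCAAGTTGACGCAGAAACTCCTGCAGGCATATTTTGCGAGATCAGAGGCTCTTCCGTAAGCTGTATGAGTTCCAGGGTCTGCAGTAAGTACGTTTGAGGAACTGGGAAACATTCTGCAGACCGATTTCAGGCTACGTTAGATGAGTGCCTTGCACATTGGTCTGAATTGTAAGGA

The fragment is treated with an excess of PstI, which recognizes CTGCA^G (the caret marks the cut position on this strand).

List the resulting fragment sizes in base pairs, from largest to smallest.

PstI sites (CTGCAG) start at positions 42, 100, 135.
PstI cuts after base 5 of each site (before the last base), so after positions 46, 104, 139.
Linear molecule, 3 cuts → 4 fragments:
  1–46 → 46 bp
  47–104 → 58 bp
  105–139 → 35 bp
  140–196 → 57 bp
Sorted largest to smallest: 58, 57, 46, 35 bp.

58, 57, 46, 35 bp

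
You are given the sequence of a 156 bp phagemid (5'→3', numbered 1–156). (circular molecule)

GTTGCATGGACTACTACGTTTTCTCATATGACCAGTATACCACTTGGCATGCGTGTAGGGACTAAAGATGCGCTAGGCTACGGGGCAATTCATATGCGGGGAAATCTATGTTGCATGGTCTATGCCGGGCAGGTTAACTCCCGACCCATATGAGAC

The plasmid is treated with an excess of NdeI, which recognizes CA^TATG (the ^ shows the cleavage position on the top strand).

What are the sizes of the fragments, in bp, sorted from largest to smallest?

66, 56, 34 bp

NdeI sites (CATATG) start at positions 25, 91, 147.
NdeI cuts after base 2 of each site, so after positions 26, 92, 148.
Circular molecule, 3 cuts → 3 fragments:
  27–92 → 66 bp
  93–148 → 56 bp
  149–156 then 1–26 → 8 + 26 = 34 bp
Sorted largest to smallest: 66, 56, 34 bp.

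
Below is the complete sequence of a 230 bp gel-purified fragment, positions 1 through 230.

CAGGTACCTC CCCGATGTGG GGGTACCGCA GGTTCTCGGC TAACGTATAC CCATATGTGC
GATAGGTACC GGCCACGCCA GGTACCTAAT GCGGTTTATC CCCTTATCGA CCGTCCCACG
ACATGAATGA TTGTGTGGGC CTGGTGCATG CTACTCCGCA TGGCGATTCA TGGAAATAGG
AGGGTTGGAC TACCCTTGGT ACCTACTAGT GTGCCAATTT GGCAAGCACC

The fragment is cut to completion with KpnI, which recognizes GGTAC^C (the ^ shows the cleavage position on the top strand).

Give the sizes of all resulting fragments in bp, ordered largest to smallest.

117, 43, 28, 19, 16, 7 bp

KpnI sites (GGTACC) start at positions 3, 22, 65, 81, 198.
KpnI cuts after base 5 of each site (before the last base), so after positions 7, 26, 69, 85, 202.
Linear molecule, 5 cuts → 6 fragments:
  1–7 → 7 bp
  8–26 → 19 bp
  27–69 → 43 bp
  70–85 → 16 bp
  86–202 → 117 bp
  203–230 → 28 bp
Sorted largest to smallest: 117, 43, 28, 19, 16, 7 bp.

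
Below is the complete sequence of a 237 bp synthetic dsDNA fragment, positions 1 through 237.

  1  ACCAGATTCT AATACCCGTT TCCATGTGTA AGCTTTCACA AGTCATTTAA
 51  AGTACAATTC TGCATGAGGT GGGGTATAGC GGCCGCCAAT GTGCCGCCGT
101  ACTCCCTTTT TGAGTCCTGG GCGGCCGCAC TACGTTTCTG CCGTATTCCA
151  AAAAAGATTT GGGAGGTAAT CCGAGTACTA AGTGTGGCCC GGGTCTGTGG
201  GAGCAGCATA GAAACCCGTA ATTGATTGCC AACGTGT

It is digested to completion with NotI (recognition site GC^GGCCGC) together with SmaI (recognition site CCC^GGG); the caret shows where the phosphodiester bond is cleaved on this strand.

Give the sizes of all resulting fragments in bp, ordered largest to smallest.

80, 68, 47, 42 bp

NotI sites (GCGGCCGC) start at positions 79, 121.
NotI cuts after base 2 of each site, so after positions 80, 122.
The SmaI site (CCCGGG) starts at position 188.
SmaI cuts after base 3 of each site, so after position 190.
Combined cut positions: 80, 122, 190.
Linear molecule, 3 cuts → 4 fragments:
  1–80 → 80 bp
  81–122 → 42 bp
  123–190 → 68 bp
  191–237 → 47 bp
Sorted largest to smallest: 80, 68, 47, 42 bp.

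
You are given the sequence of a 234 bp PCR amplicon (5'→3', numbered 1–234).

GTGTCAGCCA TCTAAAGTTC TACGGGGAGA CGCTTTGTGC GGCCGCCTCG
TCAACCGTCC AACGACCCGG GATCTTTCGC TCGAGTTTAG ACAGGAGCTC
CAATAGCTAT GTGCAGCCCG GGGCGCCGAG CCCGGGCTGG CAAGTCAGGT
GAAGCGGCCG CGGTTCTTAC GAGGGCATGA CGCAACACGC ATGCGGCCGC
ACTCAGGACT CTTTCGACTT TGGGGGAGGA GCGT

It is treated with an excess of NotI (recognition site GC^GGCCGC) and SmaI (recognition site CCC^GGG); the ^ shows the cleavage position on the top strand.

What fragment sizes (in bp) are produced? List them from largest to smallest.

51, 40, 40, 39, 28, 22, 14 bp

NotI sites (GCGGCCGC) start at positions 39, 154, 193.
NotI cuts after base 2 of each site, so after positions 40, 155, 194.
SmaI sites (CCCGGG) start at positions 66, 117, 131.
SmaI cuts after base 3 of each site, so after positions 68, 119, 133.
Combined cut positions: 40, 68, 119, 133, 155, 194.
Linear molecule, 6 cuts → 7 fragments:
  1–40 → 40 bp
  41–68 → 28 bp
  69–119 → 51 bp
  120–133 → 14 bp
  134–155 → 22 bp
  156–194 → 39 bp
  195–234 → 40 bp
Sorted largest to smallest: 51, 40, 40, 39, 28, 22, 14 bp.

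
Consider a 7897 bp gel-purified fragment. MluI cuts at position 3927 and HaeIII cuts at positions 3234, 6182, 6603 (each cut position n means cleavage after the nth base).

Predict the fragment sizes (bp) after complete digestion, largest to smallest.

3234, 2255, 1294, 693, 421 bp

Combined cut positions (sorted): 3234, 3927, 6182, 6603.
Linear molecule, 4 cuts → 5 fragments:
  3234 − 0 = 3234 bp
  3927 − 3234 = 693 bp
  6182 − 3927 = 2255 bp
  6603 − 6182 = 421 bp
  7897 − 6603 = 1294 bp
Sorted largest to smallest: 3234, 2255, 1294, 693, 421 bp.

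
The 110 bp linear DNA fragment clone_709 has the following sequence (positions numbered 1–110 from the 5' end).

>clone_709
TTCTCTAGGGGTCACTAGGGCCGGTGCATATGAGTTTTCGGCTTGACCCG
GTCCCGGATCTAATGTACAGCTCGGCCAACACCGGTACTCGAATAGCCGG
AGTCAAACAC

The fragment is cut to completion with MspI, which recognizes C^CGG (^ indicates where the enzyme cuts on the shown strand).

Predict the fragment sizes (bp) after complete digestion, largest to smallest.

MspI sites (CCGG) start at positions 21, 48, 54, 82, 97.
MspI cuts after the first base of each site, so after positions 21, 48, 54, 82, 97.
Linear molecule, 5 cuts → 6 fragments:
  1–21 → 21 bp
  22–48 → 27 bp
  49–54 → 6 bp
  55–82 → 28 bp
  83–97 → 15 bp
  98–110 → 13 bp
Sorted largest to smallest: 28, 27, 21, 15, 13, 6 bp.

28, 27, 21, 15, 13, 6 bp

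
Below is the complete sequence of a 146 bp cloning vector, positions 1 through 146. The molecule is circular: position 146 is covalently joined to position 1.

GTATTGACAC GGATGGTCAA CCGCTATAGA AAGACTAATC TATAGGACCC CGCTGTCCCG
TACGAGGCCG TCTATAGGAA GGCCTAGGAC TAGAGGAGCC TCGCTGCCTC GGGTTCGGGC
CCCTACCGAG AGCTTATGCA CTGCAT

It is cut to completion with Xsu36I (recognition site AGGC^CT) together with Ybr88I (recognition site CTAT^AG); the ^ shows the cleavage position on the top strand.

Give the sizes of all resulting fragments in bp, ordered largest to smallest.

The Xsu36I site (AGGCCT) starts at position 80.
Xsu36I cuts after base 4 of each site, so after position 83.
Ybr88I sites (CTATAG) start at positions 24, 40, 72.
Ybr88I cuts after base 4 of each site, so after positions 27, 43, 75.
Combined cut positions: 27, 43, 75, 83.
Circular molecule, 4 cuts → 4 fragments:
  28–43 → 16 bp
  44–75 → 32 bp
  76–83 → 8 bp
  84–146 then 1–27 → 63 + 27 = 90 bp
Sorted largest to smallest: 90, 32, 16, 8 bp.

90, 32, 16, 8 bp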